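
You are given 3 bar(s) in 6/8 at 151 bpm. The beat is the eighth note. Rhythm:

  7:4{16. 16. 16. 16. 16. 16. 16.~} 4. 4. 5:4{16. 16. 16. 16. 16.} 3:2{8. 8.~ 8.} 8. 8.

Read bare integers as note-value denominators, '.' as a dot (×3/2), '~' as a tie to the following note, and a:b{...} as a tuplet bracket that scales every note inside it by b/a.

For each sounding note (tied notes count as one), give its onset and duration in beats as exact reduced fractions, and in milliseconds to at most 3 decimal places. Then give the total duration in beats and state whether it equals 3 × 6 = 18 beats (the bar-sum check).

1) 0.0ms=0b +170.293ms=3/7b
2) 170.293ms=3/7b +170.293ms=3/7b
3) 340.587ms=6/7b +170.293ms=3/7b
4) 510.88ms=9/7b +170.293ms=3/7b
5) 681.173ms=12/7b +170.293ms=3/7b
6) 851.466ms=15/7b +170.293ms=3/7b
7) 1021.76ms=18/7b +1362.346ms=24/7b
8) 2384.106ms=6b +1192.053ms=3b
9) 3576.159ms=9b +238.411ms=3/5b
10) 3814.57ms=48/5b +238.411ms=3/5b
11) 4052.98ms=51/5b +238.411ms=3/5b
12) 4291.391ms=54/5b +238.411ms=3/5b
13) 4529.801ms=57/5b +238.411ms=3/5b
14) 4768.212ms=12b +397.351ms=1b
15) 5165.563ms=13b +794.702ms=2b
16) 5960.265ms=15b +596.026ms=3/2b
17) 6556.291ms=33/2b +596.026ms=3/2b
Σ=18b of 18 (151bpm 6/8) — PASS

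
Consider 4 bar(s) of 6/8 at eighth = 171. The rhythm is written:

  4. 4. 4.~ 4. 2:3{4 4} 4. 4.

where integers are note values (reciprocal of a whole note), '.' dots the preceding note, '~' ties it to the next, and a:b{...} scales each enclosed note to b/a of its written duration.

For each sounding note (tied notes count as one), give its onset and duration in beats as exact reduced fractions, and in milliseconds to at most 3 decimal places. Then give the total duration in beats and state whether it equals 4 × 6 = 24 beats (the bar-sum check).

1) 0.0ms=0b +1052.632ms=3b
2) 1052.632ms=3b +1052.632ms=3b
3) 2105.263ms=6b +2105.263ms=6b
4) 4210.526ms=12b +1052.632ms=3b
5) 5263.158ms=15b +1052.632ms=3b
6) 6315.789ms=18b +1052.632ms=3b
7) 7368.421ms=21b +1052.632ms=3b
Σ=24b of 24 (171bpm 6/8) — PASS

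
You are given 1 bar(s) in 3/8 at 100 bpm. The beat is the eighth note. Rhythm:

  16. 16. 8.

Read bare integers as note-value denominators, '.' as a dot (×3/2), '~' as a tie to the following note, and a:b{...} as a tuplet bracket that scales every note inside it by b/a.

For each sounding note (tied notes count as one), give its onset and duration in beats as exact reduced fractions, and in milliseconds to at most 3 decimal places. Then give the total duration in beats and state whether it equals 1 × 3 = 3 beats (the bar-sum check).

1) 0.0ms=0b +450.0ms=3/4b
2) 450.0ms=3/4b +450.0ms=3/4b
3) 900.0ms=3/2b +900.0ms=3/2b
Σ=3b of 3 (100bpm 3/8) — PASS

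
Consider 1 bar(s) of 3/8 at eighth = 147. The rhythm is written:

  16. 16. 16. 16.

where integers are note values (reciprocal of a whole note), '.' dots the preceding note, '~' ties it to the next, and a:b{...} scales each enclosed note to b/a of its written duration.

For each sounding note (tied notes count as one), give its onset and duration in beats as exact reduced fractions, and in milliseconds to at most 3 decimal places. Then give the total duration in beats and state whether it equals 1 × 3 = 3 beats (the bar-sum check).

1) 0.0ms=0b +306.122ms=3/4b
2) 306.122ms=3/4b +306.122ms=3/4b
3) 612.245ms=3/2b +306.122ms=3/4b
4) 918.367ms=9/4b +306.122ms=3/4b
Σ=3b of 3 (147bpm 3/8) — PASS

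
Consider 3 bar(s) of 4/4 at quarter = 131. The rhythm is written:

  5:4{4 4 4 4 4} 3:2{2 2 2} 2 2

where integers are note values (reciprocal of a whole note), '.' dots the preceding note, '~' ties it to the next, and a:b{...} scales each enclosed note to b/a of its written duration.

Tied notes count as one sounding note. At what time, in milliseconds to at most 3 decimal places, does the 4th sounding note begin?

note 4 onset = 12/5b = 1099.237ms

1. 0.0ms @ 0 + 366.412ms (4/5)
2. 366.412ms @ 4/5 + 366.412ms (4/5)
3. 732.824ms @ 8/5 + 366.412ms (4/5)
4. 1099.237ms @ 12/5 + 366.412ms (4/5)
5. 1465.649ms @ 16/5 + 366.412ms (4/5)
6. 1832.061ms @ 4 + 610.687ms (4/3)
7. 2442.748ms @ 16/3 + 610.687ms (4/3)
8. 3053.435ms @ 20/3 + 610.687ms (4/3)
9. 3664.122ms @ 8 + 916.031ms (2)
10. 4580.153ms @ 10 + 916.031ms (2)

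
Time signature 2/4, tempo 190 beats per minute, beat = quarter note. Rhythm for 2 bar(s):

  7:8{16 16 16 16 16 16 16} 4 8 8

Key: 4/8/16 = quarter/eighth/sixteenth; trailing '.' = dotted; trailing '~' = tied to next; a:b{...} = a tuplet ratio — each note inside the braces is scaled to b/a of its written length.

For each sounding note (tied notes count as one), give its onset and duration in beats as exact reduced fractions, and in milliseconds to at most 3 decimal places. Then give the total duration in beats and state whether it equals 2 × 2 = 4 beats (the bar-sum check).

1) 0.0ms=0b +90.226ms=2/7b
2) 90.226ms=2/7b +90.226ms=2/7b
3) 180.451ms=4/7b +90.226ms=2/7b
4) 270.677ms=6/7b +90.226ms=2/7b
5) 360.902ms=8/7b +90.226ms=2/7b
6) 451.128ms=10/7b +90.226ms=2/7b
7) 541.353ms=12/7b +90.226ms=2/7b
8) 631.579ms=2b +315.789ms=1b
9) 947.368ms=3b +157.895ms=1/2b
10) 1105.263ms=7/2b +157.895ms=1/2b
Σ=4b of 4 (190bpm 2/4) — PASS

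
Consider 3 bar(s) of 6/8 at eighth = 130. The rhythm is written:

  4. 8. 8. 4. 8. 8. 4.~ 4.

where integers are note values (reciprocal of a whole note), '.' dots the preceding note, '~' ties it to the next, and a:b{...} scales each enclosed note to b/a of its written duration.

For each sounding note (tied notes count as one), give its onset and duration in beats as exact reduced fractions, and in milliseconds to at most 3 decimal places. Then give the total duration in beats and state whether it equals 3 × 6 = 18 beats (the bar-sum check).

1) 0.0ms=0b +1384.615ms=3b
2) 1384.615ms=3b +692.308ms=3/2b
3) 2076.923ms=9/2b +692.308ms=3/2b
4) 2769.231ms=6b +1384.615ms=3b
5) 4153.846ms=9b +692.308ms=3/2b
6) 4846.154ms=21/2b +692.308ms=3/2b
7) 5538.462ms=12b +2769.231ms=6b
Σ=18b of 18 (130bpm 6/8) — PASS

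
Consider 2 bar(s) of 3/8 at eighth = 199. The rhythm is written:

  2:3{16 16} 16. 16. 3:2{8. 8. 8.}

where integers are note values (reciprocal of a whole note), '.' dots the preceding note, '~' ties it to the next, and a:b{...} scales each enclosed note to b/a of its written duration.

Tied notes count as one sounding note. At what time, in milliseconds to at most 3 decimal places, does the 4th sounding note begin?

note 4 onset = 9/4b = 678.392ms

1. 0.0ms @ 0 + 226.131ms (3/4)
2. 226.131ms @ 3/4 + 226.131ms (3/4)
3. 452.261ms @ 3/2 + 226.131ms (3/4)
4. 678.392ms @ 9/4 + 226.131ms (3/4)
5. 904.523ms @ 3 + 301.508ms (1)
6. 1206.03ms @ 4 + 301.508ms (1)
7. 1507.538ms @ 5 + 301.508ms (1)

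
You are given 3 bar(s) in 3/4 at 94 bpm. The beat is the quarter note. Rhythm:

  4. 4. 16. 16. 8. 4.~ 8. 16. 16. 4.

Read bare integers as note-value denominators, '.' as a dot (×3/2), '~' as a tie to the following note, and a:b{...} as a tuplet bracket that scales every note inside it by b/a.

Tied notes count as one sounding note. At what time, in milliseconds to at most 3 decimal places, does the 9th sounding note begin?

1. 0.0ms @ 0 + 957.447ms (3/2)
2. 957.447ms @ 3/2 + 957.447ms (3/2)
3. 1914.894ms @ 3 + 239.362ms (3/8)
4. 2154.255ms @ 27/8 + 239.362ms (3/8)
5. 2393.617ms @ 15/4 + 478.723ms (3/4)
6. 2872.34ms @ 9/2 + 1436.17ms (9/4)
7. 4308.511ms @ 27/4 + 239.362ms (3/8)
8. 4547.872ms @ 57/8 + 239.362ms (3/8)
9. 4787.234ms @ 15/2 + 957.447ms (3/2)

note 9 onset = 15/2b = 4787.234ms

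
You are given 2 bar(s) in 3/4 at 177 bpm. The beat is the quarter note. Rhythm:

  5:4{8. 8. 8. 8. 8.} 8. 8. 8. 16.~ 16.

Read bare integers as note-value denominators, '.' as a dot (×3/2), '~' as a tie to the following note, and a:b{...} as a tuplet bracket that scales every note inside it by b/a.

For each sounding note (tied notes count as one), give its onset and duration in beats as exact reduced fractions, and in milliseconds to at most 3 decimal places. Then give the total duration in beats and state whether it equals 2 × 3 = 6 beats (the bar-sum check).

1) 0.0ms=0b +203.39ms=3/5b
2) 203.39ms=3/5b +203.39ms=3/5b
3) 406.78ms=6/5b +203.39ms=3/5b
4) 610.169ms=9/5b +203.39ms=3/5b
5) 813.559ms=12/5b +203.39ms=3/5b
6) 1016.949ms=3b +254.237ms=3/4b
7) 1271.186ms=15/4b +254.237ms=3/4b
8) 1525.424ms=9/2b +254.237ms=3/4b
9) 1779.661ms=21/4b +254.237ms=3/4b
Σ=6b of 6 (177bpm 3/4) — PASS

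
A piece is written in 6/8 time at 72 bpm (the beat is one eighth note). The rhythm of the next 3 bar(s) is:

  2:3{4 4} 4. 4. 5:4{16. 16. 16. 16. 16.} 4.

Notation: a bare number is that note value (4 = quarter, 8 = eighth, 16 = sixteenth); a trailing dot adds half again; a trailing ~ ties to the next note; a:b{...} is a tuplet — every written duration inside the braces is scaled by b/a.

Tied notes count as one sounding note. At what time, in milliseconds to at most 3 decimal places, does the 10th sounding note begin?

1. 0.0ms @ 0 + 2500.0ms (3)
2. 2500.0ms @ 3 + 2500.0ms (3)
3. 5000.0ms @ 6 + 2500.0ms (3)
4. 7500.0ms @ 9 + 2500.0ms (3)
5. 10000.0ms @ 12 + 500.0ms (3/5)
6. 10500.0ms @ 63/5 + 500.0ms (3/5)
7. 11000.0ms @ 66/5 + 500.0ms (3/5)
8. 11500.0ms @ 69/5 + 500.0ms (3/5)
9. 12000.0ms @ 72/5 + 500.0ms (3/5)
10. 12500.0ms @ 15 + 2500.0ms (3)

note 10 onset = 15b = 12500.0ms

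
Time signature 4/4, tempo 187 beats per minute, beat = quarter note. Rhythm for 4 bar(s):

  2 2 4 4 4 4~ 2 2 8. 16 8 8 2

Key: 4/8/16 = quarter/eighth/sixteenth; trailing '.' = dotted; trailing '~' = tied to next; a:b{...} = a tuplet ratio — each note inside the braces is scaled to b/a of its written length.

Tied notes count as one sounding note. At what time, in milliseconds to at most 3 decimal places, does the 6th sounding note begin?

1. 0.0ms @ 0 + 641.711ms (2)
2. 641.711ms @ 2 + 641.711ms (2)
3. 1283.422ms @ 4 + 320.856ms (1)
4. 1604.278ms @ 5 + 320.856ms (1)
5. 1925.134ms @ 6 + 320.856ms (1)
6. 2245.989ms @ 7 + 962.567ms (3)
7. 3208.556ms @ 10 + 641.711ms (2)
8. 3850.267ms @ 12 + 240.642ms (3/4)
9. 4090.909ms @ 51/4 + 80.214ms (1/4)
10. 4171.123ms @ 13 + 160.428ms (1/2)
11. 4331.551ms @ 27/2 + 160.428ms (1/2)
12. 4491.979ms @ 14 + 641.711ms (2)

note 6 onset = 7b = 2245.989ms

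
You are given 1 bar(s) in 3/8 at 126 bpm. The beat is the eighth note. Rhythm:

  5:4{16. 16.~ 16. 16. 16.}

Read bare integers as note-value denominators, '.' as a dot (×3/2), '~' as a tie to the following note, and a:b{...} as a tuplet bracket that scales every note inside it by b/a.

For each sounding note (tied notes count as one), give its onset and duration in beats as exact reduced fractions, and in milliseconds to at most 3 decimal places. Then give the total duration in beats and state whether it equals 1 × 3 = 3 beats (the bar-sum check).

1) 0.0ms=0b +285.714ms=3/5b
2) 285.714ms=3/5b +571.429ms=6/5b
3) 857.143ms=9/5b +285.714ms=3/5b
4) 1142.857ms=12/5b +285.714ms=3/5b
Σ=3b of 3 (126bpm 3/8) — PASS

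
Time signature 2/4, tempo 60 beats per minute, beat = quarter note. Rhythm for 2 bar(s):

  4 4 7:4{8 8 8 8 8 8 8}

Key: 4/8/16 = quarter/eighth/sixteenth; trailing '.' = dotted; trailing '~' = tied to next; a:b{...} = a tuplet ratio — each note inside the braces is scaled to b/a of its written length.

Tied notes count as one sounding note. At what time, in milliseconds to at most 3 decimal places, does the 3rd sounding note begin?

1. 0.0ms @ 0 + 1000.0ms (1)
2. 1000.0ms @ 1 + 1000.0ms (1)
3. 2000.0ms @ 2 + 285.714ms (2/7)
4. 2285.714ms @ 16/7 + 285.714ms (2/7)
5. 2571.429ms @ 18/7 + 285.714ms (2/7)
6. 2857.143ms @ 20/7 + 285.714ms (2/7)
7. 3142.857ms @ 22/7 + 285.714ms (2/7)
8. 3428.571ms @ 24/7 + 285.714ms (2/7)
9. 3714.286ms @ 26/7 + 285.714ms (2/7)

note 3 onset = 2b = 2000.0ms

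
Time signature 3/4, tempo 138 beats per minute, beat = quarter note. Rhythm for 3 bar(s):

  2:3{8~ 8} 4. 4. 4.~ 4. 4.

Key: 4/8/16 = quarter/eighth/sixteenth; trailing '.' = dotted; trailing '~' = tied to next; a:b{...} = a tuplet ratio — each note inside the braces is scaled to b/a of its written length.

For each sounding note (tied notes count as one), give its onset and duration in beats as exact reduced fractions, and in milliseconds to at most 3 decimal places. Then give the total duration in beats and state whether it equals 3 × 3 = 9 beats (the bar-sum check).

1) 0.0ms=0b +652.174ms=3/2b
2) 652.174ms=3/2b +652.174ms=3/2b
3) 1304.348ms=3b +652.174ms=3/2b
4) 1956.522ms=9/2b +1304.348ms=3b
5) 3260.87ms=15/2b +652.174ms=3/2b
Σ=9b of 9 (138bpm 3/4) — PASS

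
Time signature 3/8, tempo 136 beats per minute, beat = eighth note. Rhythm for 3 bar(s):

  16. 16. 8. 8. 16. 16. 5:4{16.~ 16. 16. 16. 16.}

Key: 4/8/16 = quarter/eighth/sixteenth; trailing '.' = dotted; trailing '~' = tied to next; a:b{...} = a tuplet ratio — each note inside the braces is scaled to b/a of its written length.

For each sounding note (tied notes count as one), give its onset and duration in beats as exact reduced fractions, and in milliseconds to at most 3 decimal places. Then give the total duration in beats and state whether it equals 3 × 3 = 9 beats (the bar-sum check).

1) 0.0ms=0b +330.882ms=3/4b
2) 330.882ms=3/4b +330.882ms=3/4b
3) 661.765ms=3/2b +661.765ms=3/2b
4) 1323.529ms=3b +661.765ms=3/2b
5) 1985.294ms=9/2b +330.882ms=3/4b
6) 2316.176ms=21/4b +330.882ms=3/4b
7) 2647.059ms=6b +529.412ms=6/5b
8) 3176.471ms=36/5b +264.706ms=3/5b
9) 3441.176ms=39/5b +264.706ms=3/5b
10) 3705.882ms=42/5b +264.706ms=3/5b
Σ=9b of 9 (136bpm 3/8) — PASS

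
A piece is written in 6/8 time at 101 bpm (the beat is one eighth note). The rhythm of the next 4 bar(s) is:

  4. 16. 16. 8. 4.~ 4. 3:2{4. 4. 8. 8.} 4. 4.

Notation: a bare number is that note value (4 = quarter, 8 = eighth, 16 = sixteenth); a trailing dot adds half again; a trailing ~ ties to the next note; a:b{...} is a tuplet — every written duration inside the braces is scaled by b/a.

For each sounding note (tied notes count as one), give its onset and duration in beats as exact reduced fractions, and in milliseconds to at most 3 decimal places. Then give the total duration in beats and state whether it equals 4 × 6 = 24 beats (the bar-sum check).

1) 0.0ms=0b +1782.178ms=3b
2) 1782.178ms=3b +445.545ms=3/4b
3) 2227.723ms=15/4b +445.545ms=3/4b
4) 2673.267ms=9/2b +891.089ms=3/2b
5) 3564.356ms=6b +3564.356ms=6b
6) 7128.713ms=12b +1188.119ms=2b
7) 8316.832ms=14b +1188.119ms=2b
8) 9504.95ms=16b +594.059ms=1b
9) 10099.01ms=17b +594.059ms=1b
10) 10693.069ms=18b +1782.178ms=3b
11) 12475.248ms=21b +1782.178ms=3b
Σ=24b of 24 (101bpm 6/8) — PASS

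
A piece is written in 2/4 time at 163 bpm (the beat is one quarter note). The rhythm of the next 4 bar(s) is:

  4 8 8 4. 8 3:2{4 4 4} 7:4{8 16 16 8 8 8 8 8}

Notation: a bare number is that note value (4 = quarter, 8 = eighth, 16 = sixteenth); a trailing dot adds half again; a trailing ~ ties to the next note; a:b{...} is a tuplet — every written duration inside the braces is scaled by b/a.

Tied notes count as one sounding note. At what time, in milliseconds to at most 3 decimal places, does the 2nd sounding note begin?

note 2 onset = 1b = 368.098ms

1. 0.0ms @ 0 + 368.098ms (1)
2. 368.098ms @ 1 + 184.049ms (1/2)
3. 552.147ms @ 3/2 + 184.049ms (1/2)
4. 736.196ms @ 2 + 552.147ms (3/2)
5. 1288.344ms @ 7/2 + 184.049ms (1/2)
6. 1472.393ms @ 4 + 245.399ms (2/3)
7. 1717.791ms @ 14/3 + 245.399ms (2/3)
8. 1963.19ms @ 16/3 + 245.399ms (2/3)
9. 2208.589ms @ 6 + 105.171ms (2/7)
10. 2313.76ms @ 44/7 + 52.585ms (1/7)
11. 2366.345ms @ 45/7 + 52.585ms (1/7)
12. 2418.931ms @ 46/7 + 105.171ms (2/7)
13. 2524.102ms @ 48/7 + 105.171ms (2/7)
14. 2629.273ms @ 50/7 + 105.171ms (2/7)
15. 2734.443ms @ 52/7 + 105.171ms (2/7)
16. 2839.614ms @ 54/7 + 105.171ms (2/7)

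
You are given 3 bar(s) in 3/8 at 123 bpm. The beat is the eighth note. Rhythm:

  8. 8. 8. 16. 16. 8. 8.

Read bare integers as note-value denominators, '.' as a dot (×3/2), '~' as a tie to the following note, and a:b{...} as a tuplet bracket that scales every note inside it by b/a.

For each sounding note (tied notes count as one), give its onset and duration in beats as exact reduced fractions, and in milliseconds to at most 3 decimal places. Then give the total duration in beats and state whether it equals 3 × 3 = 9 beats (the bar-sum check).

1) 0.0ms=0b +731.707ms=3/2b
2) 731.707ms=3/2b +731.707ms=3/2b
3) 1463.415ms=3b +731.707ms=3/2b
4) 2195.122ms=9/2b +365.854ms=3/4b
5) 2560.976ms=21/4b +365.854ms=3/4b
6) 2926.829ms=6b +731.707ms=3/2b
7) 3658.537ms=15/2b +731.707ms=3/2b
Σ=9b of 9 (123bpm 3/8) — PASS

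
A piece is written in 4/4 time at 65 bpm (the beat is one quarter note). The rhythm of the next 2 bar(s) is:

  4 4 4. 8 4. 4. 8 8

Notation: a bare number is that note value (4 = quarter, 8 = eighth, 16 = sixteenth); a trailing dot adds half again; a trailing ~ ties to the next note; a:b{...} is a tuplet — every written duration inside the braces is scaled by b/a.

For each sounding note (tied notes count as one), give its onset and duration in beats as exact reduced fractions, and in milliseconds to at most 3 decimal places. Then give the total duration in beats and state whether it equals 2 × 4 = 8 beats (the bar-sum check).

1) 0.0ms=0b +923.077ms=1b
2) 923.077ms=1b +923.077ms=1b
3) 1846.154ms=2b +1384.615ms=3/2b
4) 3230.769ms=7/2b +461.538ms=1/2b
5) 3692.308ms=4b +1384.615ms=3/2b
6) 5076.923ms=11/2b +1384.615ms=3/2b
7) 6461.538ms=7b +461.538ms=1/2b
8) 6923.077ms=15/2b +461.538ms=1/2b
Σ=8b of 8 (65bpm 4/4) — PASS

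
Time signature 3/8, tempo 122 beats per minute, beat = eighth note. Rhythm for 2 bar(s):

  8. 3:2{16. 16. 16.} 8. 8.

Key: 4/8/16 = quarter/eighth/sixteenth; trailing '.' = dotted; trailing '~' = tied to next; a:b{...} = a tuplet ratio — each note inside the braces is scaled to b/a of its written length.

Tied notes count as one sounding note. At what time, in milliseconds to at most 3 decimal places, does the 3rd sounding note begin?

1. 0.0ms @ 0 + 737.705ms (3/2)
2. 737.705ms @ 3/2 + 245.902ms (1/2)
3. 983.607ms @ 2 + 245.902ms (1/2)
4. 1229.508ms @ 5/2 + 245.902ms (1/2)
5. 1475.41ms @ 3 + 737.705ms (3/2)
6. 2213.115ms @ 9/2 + 737.705ms (3/2)

note 3 onset = 2b = 983.607ms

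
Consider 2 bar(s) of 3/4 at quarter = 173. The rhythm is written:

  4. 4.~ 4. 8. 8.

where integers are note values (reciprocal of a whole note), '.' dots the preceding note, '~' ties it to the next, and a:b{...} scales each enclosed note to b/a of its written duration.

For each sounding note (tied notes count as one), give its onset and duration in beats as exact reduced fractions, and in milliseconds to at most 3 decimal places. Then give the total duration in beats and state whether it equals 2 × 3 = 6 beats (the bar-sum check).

1) 0.0ms=0b +520.231ms=3/2b
2) 520.231ms=3/2b +1040.462ms=3b
3) 1560.694ms=9/2b +260.116ms=3/4b
4) 1820.809ms=21/4b +260.116ms=3/4b
Σ=6b of 6 (173bpm 3/4) — PASS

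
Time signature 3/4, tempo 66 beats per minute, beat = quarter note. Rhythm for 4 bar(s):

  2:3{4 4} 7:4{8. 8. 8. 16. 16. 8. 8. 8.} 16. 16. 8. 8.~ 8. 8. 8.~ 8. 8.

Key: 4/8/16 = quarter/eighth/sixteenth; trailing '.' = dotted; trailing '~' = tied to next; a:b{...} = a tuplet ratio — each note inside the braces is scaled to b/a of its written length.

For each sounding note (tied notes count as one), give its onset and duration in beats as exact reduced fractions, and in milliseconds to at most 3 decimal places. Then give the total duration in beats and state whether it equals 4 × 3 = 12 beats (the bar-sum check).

1) 0.0ms=0b +1363.636ms=3/2b
2) 1363.636ms=3/2b +1363.636ms=3/2b
3) 2727.273ms=3b +389.61ms=3/7b
4) 3116.883ms=24/7b +389.61ms=3/7b
5) 3506.494ms=27/7b +389.61ms=3/7b
6) 3896.104ms=30/7b +194.805ms=3/14b
7) 4090.909ms=9/2b +194.805ms=3/14b
8) 4285.714ms=33/7b +389.61ms=3/7b
9) 4675.325ms=36/7b +389.61ms=3/7b
10) 5064.935ms=39/7b +389.61ms=3/7b
11) 5454.545ms=6b +340.909ms=3/8b
12) 5795.455ms=51/8b +340.909ms=3/8b
13) 6136.364ms=27/4b +681.818ms=3/4b
14) 6818.182ms=15/2b +1363.636ms=3/2b
15) 8181.818ms=9b +681.818ms=3/4b
16) 8863.636ms=39/4b +1363.636ms=3/2b
17) 10227.273ms=45/4b +681.818ms=3/4b
Σ=12b of 12 (66bpm 3/4) — PASS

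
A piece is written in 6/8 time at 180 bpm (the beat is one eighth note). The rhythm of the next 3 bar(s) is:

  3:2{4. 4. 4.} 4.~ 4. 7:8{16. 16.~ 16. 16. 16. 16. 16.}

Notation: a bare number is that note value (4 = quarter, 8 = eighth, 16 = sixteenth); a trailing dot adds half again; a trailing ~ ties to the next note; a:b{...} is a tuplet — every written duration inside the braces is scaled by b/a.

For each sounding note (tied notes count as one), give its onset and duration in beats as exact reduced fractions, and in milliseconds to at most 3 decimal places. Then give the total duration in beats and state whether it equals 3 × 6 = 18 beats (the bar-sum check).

1) 0.0ms=0b +666.667ms=2b
2) 666.667ms=2b +666.667ms=2b
3) 1333.333ms=4b +666.667ms=2b
4) 2000.0ms=6b +2000.0ms=6b
5) 4000.0ms=12b +285.714ms=6/7b
6) 4285.714ms=90/7b +571.429ms=12/7b
7) 4857.143ms=102/7b +285.714ms=6/7b
8) 5142.857ms=108/7b +285.714ms=6/7b
9) 5428.571ms=114/7b +285.714ms=6/7b
10) 5714.286ms=120/7b +285.714ms=6/7b
Σ=18b of 18 (180bpm 6/8) — PASS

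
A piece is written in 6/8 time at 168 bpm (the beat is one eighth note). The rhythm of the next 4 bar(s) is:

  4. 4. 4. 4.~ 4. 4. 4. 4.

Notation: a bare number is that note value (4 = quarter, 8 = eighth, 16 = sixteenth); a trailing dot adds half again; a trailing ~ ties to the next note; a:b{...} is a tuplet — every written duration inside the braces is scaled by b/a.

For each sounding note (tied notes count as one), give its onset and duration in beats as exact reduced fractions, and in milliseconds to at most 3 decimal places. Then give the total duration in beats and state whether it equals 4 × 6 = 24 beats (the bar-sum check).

1) 0.0ms=0b +1071.429ms=3b
2) 1071.429ms=3b +1071.429ms=3b
3) 2142.857ms=6b +1071.429ms=3b
4) 3214.286ms=9b +2142.857ms=6b
5) 5357.143ms=15b +1071.429ms=3b
6) 6428.571ms=18b +1071.429ms=3b
7) 7500.0ms=21b +1071.429ms=3b
Σ=24b of 24 (168bpm 6/8) — PASS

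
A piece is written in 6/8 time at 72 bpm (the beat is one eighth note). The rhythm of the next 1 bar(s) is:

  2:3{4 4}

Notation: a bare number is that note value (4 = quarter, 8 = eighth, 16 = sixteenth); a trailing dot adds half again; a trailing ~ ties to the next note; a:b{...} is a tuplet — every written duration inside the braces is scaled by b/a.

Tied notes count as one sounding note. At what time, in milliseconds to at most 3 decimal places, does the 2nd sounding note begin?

1. 0.0ms @ 0 + 2500.0ms (3)
2. 2500.0ms @ 3 + 2500.0ms (3)

note 2 onset = 3b = 2500.0ms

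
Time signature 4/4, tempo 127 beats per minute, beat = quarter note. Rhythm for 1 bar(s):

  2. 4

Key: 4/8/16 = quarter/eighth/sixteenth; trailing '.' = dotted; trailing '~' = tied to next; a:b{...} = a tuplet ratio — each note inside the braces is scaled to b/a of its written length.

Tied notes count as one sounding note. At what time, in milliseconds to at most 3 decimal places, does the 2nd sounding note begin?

1. 0.0ms @ 0 + 1417.323ms (3)
2. 1417.323ms @ 3 + 472.441ms (1)

note 2 onset = 3b = 1417.323ms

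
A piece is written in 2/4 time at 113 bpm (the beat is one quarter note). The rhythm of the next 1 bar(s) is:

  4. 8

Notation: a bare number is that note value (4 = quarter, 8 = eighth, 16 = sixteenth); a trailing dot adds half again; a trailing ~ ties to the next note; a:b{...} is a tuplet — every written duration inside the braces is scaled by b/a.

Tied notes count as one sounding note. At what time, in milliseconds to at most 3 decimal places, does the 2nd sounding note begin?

note 2 onset = 3/2b = 796.46ms

1. 0.0ms @ 0 + 796.46ms (3/2)
2. 796.46ms @ 3/2 + 265.487ms (1/2)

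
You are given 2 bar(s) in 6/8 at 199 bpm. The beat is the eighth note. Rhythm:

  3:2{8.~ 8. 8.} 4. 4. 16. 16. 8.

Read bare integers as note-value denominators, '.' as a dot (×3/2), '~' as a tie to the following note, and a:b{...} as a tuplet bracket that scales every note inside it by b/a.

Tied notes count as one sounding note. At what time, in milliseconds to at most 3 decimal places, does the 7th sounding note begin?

1. 0.0ms @ 0 + 603.015ms (2)
2. 603.015ms @ 2 + 301.508ms (1)
3. 904.523ms @ 3 + 904.523ms (3)
4. 1809.045ms @ 6 + 904.523ms (3)
5. 2713.568ms @ 9 + 226.131ms (3/4)
6. 2939.698ms @ 39/4 + 226.131ms (3/4)
7. 3165.829ms @ 21/2 + 452.261ms (3/2)

note 7 onset = 21/2b = 3165.829ms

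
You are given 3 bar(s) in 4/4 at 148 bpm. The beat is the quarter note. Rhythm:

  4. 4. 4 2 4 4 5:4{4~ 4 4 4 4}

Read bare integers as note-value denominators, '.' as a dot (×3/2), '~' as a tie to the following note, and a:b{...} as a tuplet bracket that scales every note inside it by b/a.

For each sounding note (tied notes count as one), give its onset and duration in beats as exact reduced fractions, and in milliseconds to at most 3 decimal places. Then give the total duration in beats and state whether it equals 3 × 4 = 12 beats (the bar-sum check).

1) 0.0ms=0b +608.108ms=3/2b
2) 608.108ms=3/2b +608.108ms=3/2b
3) 1216.216ms=3b +405.405ms=1b
4) 1621.622ms=4b +810.811ms=2b
5) 2432.432ms=6b +405.405ms=1b
6) 2837.838ms=7b +405.405ms=1b
7) 3243.243ms=8b +648.649ms=8/5b
8) 3891.892ms=48/5b +324.324ms=4/5b
9) 4216.216ms=52/5b +324.324ms=4/5b
10) 4540.541ms=56/5b +324.324ms=4/5b
Σ=12b of 12 (148bpm 4/4) — PASS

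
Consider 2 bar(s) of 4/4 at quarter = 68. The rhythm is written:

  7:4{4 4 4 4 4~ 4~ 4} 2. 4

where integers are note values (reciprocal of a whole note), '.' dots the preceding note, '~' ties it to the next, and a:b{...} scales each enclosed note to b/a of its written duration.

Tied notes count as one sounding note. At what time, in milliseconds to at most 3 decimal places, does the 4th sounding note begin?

note 4 onset = 12/7b = 1512.605ms

1. 0.0ms @ 0 + 504.202ms (4/7)
2. 504.202ms @ 4/7 + 504.202ms (4/7)
3. 1008.403ms @ 8/7 + 504.202ms (4/7)
4. 1512.605ms @ 12/7 + 504.202ms (4/7)
5. 2016.807ms @ 16/7 + 1512.605ms (12/7)
6. 3529.412ms @ 4 + 2647.059ms (3)
7. 6176.471ms @ 7 + 882.353ms (1)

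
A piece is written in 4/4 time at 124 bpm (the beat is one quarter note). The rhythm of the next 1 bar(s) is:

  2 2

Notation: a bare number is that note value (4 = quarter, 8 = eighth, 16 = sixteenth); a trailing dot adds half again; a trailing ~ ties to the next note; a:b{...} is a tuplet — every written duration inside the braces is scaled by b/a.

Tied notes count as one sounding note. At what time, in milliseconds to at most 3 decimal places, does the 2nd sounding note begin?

note 2 onset = 2b = 967.742ms

1. 0.0ms @ 0 + 967.742ms (2)
2. 967.742ms @ 2 + 967.742ms (2)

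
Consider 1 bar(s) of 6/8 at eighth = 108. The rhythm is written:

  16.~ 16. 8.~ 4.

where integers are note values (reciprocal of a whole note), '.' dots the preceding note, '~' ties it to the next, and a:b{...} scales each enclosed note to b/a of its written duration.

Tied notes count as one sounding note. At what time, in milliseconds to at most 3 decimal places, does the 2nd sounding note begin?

note 2 onset = 3/2b = 833.333ms

1. 0.0ms @ 0 + 833.333ms (3/2)
2. 833.333ms @ 3/2 + 2500.0ms (9/2)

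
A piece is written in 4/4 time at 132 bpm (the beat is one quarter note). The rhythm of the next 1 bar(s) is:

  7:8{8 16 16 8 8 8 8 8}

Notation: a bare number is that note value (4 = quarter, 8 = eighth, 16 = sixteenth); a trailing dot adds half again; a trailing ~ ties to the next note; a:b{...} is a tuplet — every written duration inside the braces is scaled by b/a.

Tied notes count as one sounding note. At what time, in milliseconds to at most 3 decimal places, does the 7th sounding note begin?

1. 0.0ms @ 0 + 259.74ms (4/7)
2. 259.74ms @ 4/7 + 129.87ms (2/7)
3. 389.61ms @ 6/7 + 129.87ms (2/7)
4. 519.481ms @ 8/7 + 259.74ms (4/7)
5. 779.221ms @ 12/7 + 259.74ms (4/7)
6. 1038.961ms @ 16/7 + 259.74ms (4/7)
7. 1298.701ms @ 20/7 + 259.74ms (4/7)
8. 1558.442ms @ 24/7 + 259.74ms (4/7)

note 7 onset = 20/7b = 1298.701ms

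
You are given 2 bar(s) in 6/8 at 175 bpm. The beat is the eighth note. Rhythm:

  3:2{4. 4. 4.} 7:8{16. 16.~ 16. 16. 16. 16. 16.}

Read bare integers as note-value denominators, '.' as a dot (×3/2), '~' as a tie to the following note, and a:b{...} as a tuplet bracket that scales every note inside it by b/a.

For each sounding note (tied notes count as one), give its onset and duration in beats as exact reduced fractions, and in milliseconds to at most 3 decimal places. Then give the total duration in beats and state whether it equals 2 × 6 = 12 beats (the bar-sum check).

1) 0.0ms=0b +685.714ms=2b
2) 685.714ms=2b +685.714ms=2b
3) 1371.429ms=4b +685.714ms=2b
4) 2057.143ms=6b +293.878ms=6/7b
5) 2351.02ms=48/7b +587.755ms=12/7b
6) 2938.776ms=60/7b +293.878ms=6/7b
7) 3232.653ms=66/7b +293.878ms=6/7b
8) 3526.531ms=72/7b +293.878ms=6/7b
9) 3820.408ms=78/7b +293.878ms=6/7b
Σ=12b of 12 (175bpm 6/8) — PASS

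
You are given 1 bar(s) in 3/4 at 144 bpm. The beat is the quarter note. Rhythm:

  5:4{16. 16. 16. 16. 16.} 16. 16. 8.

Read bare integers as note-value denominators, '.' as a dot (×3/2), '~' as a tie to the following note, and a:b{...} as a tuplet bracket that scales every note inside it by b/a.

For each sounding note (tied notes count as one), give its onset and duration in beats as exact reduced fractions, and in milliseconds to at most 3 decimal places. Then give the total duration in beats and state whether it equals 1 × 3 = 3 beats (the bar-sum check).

1) 0.0ms=0b +125.0ms=3/10b
2) 125.0ms=3/10b +125.0ms=3/10b
3) 250.0ms=3/5b +125.0ms=3/10b
4) 375.0ms=9/10b +125.0ms=3/10b
5) 500.0ms=6/5b +125.0ms=3/10b
6) 625.0ms=3/2b +156.25ms=3/8b
7) 781.25ms=15/8b +156.25ms=3/8b
8) 937.5ms=9/4b +312.5ms=3/4b
Σ=3b of 3 (144bpm 3/4) — PASS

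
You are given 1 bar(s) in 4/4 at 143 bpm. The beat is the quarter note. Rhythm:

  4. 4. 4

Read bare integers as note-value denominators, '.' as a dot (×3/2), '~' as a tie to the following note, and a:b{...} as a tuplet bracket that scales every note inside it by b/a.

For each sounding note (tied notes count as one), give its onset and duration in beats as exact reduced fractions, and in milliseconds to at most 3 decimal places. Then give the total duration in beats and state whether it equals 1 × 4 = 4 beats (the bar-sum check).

1) 0.0ms=0b +629.371ms=3/2b
2) 629.371ms=3/2b +629.371ms=3/2b
3) 1258.741ms=3b +419.58ms=1b
Σ=4b of 4 (143bpm 4/4) — PASS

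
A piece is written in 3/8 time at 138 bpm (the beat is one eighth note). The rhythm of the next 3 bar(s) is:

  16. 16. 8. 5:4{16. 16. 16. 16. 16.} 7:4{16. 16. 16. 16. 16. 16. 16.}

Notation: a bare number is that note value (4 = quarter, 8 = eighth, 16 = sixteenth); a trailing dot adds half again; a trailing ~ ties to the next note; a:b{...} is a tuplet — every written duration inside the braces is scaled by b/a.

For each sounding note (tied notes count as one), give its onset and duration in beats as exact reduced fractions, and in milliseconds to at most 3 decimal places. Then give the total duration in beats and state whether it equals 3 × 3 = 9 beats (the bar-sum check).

1) 0.0ms=0b +326.087ms=3/4b
2) 326.087ms=3/4b +326.087ms=3/4b
3) 652.174ms=3/2b +652.174ms=3/2b
4) 1304.348ms=3b +260.87ms=3/5b
5) 1565.217ms=18/5b +260.87ms=3/5b
6) 1826.087ms=21/5b +260.87ms=3/5b
7) 2086.957ms=24/5b +260.87ms=3/5b
8) 2347.826ms=27/5b +260.87ms=3/5b
9) 2608.696ms=6b +186.335ms=3/7b
10) 2795.031ms=45/7b +186.335ms=3/7b
11) 2981.366ms=48/7b +186.335ms=3/7b
12) 3167.702ms=51/7b +186.335ms=3/7b
13) 3354.037ms=54/7b +186.335ms=3/7b
14) 3540.373ms=57/7b +186.335ms=3/7b
15) 3726.708ms=60/7b +186.335ms=3/7b
Σ=9b of 9 (138bpm 3/8) — PASS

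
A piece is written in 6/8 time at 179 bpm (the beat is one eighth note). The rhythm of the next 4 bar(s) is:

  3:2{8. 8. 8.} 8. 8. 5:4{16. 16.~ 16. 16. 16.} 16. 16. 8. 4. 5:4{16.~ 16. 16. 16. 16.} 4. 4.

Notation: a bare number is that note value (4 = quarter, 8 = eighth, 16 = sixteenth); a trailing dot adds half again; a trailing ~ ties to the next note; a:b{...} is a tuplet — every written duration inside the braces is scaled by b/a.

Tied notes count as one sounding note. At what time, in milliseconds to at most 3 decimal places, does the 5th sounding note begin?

note 5 onset = 9/2b = 1508.38ms

1. 0.0ms @ 0 + 335.196ms (1)
2. 335.196ms @ 1 + 335.196ms (1)
3. 670.391ms @ 2 + 335.196ms (1)
4. 1005.587ms @ 3 + 502.793ms (3/2)
5. 1508.38ms @ 9/2 + 502.793ms (3/2)
6. 2011.173ms @ 6 + 201.117ms (3/5)
7. 2212.291ms @ 33/5 + 402.235ms (6/5)
8. 2614.525ms @ 39/5 + 201.117ms (3/5)
9. 2815.642ms @ 42/5 + 201.117ms (3/5)
10. 3016.76ms @ 9 + 251.397ms (3/4)
11. 3268.156ms @ 39/4 + 251.397ms (3/4)
12. 3519.553ms @ 21/2 + 502.793ms (3/2)
13. 4022.346ms @ 12 + 1005.587ms (3)
14. 5027.933ms @ 15 + 402.235ms (6/5)
15. 5430.168ms @ 81/5 + 201.117ms (3/5)
16. 5631.285ms @ 84/5 + 201.117ms (3/5)
17. 5832.402ms @ 87/5 + 201.117ms (3/5)
18. 6033.52ms @ 18 + 1005.587ms (3)
19. 7039.106ms @ 21 + 1005.587ms (3)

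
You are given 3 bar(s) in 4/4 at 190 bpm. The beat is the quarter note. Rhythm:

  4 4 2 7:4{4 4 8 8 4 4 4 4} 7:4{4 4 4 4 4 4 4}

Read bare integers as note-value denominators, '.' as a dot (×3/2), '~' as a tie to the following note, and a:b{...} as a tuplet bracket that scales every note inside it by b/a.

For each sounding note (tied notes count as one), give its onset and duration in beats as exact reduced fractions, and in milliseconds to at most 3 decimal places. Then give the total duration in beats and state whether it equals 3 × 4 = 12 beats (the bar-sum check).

1) 0.0ms=0b +315.789ms=1b
2) 315.789ms=1b +315.789ms=1b
3) 631.579ms=2b +631.579ms=2b
4) 1263.158ms=4b +180.451ms=4/7b
5) 1443.609ms=32/7b +180.451ms=4/7b
6) 1624.06ms=36/7b +90.226ms=2/7b
7) 1714.286ms=38/7b +90.226ms=2/7b
8) 1804.511ms=40/7b +180.451ms=4/7b
9) 1984.962ms=44/7b +180.451ms=4/7b
10) 2165.414ms=48/7b +180.451ms=4/7b
11) 2345.865ms=52/7b +180.451ms=4/7b
12) 2526.316ms=8b +180.451ms=4/7b
13) 2706.767ms=60/7b +180.451ms=4/7b
14) 2887.218ms=64/7b +180.451ms=4/7b
15) 3067.669ms=68/7b +180.451ms=4/7b
16) 3248.12ms=72/7b +180.451ms=4/7b
17) 3428.571ms=76/7b +180.451ms=4/7b
18) 3609.023ms=80/7b +180.451ms=4/7b
Σ=12b of 12 (190bpm 4/4) — PASS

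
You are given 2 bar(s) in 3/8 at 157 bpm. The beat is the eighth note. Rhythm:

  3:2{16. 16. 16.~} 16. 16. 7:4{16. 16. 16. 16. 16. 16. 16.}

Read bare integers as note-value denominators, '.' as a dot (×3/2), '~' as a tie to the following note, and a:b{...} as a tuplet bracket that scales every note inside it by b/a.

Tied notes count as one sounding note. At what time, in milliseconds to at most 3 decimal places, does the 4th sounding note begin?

note 4 onset = 9/4b = 859.873ms

1. 0.0ms @ 0 + 191.083ms (1/2)
2. 191.083ms @ 1/2 + 191.083ms (1/2)
3. 382.166ms @ 1 + 477.707ms (5/4)
4. 859.873ms @ 9/4 + 286.624ms (3/4)
5. 1146.497ms @ 3 + 163.785ms (3/7)
6. 1310.282ms @ 24/7 + 163.785ms (3/7)
7. 1474.067ms @ 27/7 + 163.785ms (3/7)
8. 1637.853ms @ 30/7 + 163.785ms (3/7)
9. 1801.638ms @ 33/7 + 163.785ms (3/7)
10. 1965.423ms @ 36/7 + 163.785ms (3/7)
11. 2129.208ms @ 39/7 + 163.785ms (3/7)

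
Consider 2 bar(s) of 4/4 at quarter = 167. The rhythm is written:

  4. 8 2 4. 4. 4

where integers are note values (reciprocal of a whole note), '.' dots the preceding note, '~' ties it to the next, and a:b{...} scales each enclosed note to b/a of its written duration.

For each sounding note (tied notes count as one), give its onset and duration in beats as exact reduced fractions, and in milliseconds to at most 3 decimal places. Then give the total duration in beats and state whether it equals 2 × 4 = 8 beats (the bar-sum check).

1) 0.0ms=0b +538.922ms=3/2b
2) 538.922ms=3/2b +179.641ms=1/2b
3) 718.563ms=2b +718.563ms=2b
4) 1437.126ms=4b +538.922ms=3/2b
5) 1976.048ms=11/2b +538.922ms=3/2b
6) 2514.97ms=7b +359.281ms=1b
Σ=8b of 8 (167bpm 4/4) — PASS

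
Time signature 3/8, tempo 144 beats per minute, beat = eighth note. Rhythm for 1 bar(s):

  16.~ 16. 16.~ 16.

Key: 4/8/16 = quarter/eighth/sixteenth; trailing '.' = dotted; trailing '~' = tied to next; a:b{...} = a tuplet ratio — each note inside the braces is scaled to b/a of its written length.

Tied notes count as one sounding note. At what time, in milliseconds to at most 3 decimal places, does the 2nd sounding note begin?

1. 0.0ms @ 0 + 625.0ms (3/2)
2. 625.0ms @ 3/2 + 625.0ms (3/2)

note 2 onset = 3/2b = 625.0ms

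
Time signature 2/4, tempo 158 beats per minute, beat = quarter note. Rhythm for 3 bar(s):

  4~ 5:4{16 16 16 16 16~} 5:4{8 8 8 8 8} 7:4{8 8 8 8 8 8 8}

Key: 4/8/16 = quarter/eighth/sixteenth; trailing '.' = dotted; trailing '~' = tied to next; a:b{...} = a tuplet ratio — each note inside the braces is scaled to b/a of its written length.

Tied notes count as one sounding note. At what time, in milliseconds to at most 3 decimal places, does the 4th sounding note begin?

note 4 onset = 8/5b = 607.595ms

1. 0.0ms @ 0 + 455.696ms (6/5)
2. 455.696ms @ 6/5 + 75.949ms (1/5)
3. 531.646ms @ 7/5 + 75.949ms (1/5)
4. 607.595ms @ 8/5 + 75.949ms (1/5)
5. 683.544ms @ 9/5 + 227.848ms (3/5)
6. 911.392ms @ 12/5 + 151.899ms (2/5)
7. 1063.291ms @ 14/5 + 151.899ms (2/5)
8. 1215.19ms @ 16/5 + 151.899ms (2/5)
9. 1367.089ms @ 18/5 + 151.899ms (2/5)
10. 1518.987ms @ 4 + 108.499ms (2/7)
11. 1627.486ms @ 30/7 + 108.499ms (2/7)
12. 1735.986ms @ 32/7 + 108.499ms (2/7)
13. 1844.485ms @ 34/7 + 108.499ms (2/7)
14. 1952.984ms @ 36/7 + 108.499ms (2/7)
15. 2061.483ms @ 38/7 + 108.499ms (2/7)
16. 2169.982ms @ 40/7 + 108.499ms (2/7)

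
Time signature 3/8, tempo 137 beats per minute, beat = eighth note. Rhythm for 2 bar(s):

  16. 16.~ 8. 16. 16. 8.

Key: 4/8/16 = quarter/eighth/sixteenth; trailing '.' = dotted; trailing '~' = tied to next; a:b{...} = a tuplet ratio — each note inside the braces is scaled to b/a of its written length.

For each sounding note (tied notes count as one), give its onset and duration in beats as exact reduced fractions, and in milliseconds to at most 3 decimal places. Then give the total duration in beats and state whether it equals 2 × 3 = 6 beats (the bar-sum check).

1) 0.0ms=0b +328.467ms=3/4b
2) 328.467ms=3/4b +985.401ms=9/4b
3) 1313.869ms=3b +328.467ms=3/4b
4) 1642.336ms=15/4b +328.467ms=3/4b
5) 1970.803ms=9/2b +656.934ms=3/2b
Σ=6b of 6 (137bpm 3/8) — PASS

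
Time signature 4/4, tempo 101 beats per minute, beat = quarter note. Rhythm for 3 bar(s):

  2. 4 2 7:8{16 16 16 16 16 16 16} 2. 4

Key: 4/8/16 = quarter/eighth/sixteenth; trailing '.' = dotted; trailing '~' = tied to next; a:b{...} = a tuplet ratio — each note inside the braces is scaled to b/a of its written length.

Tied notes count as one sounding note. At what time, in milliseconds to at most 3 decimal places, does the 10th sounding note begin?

note 10 onset = 54/7b = 4582.744ms

1. 0.0ms @ 0 + 1782.178ms (3)
2. 1782.178ms @ 3 + 594.059ms (1)
3. 2376.238ms @ 4 + 1188.119ms (2)
4. 3564.356ms @ 6 + 169.731ms (2/7)
5. 3734.088ms @ 44/7 + 169.731ms (2/7)
6. 3903.819ms @ 46/7 + 169.731ms (2/7)
7. 4073.55ms @ 48/7 + 169.731ms (2/7)
8. 4243.281ms @ 50/7 + 169.731ms (2/7)
9. 4413.013ms @ 52/7 + 169.731ms (2/7)
10. 4582.744ms @ 54/7 + 169.731ms (2/7)
11. 4752.475ms @ 8 + 1782.178ms (3)
12. 6534.653ms @ 11 + 594.059ms (1)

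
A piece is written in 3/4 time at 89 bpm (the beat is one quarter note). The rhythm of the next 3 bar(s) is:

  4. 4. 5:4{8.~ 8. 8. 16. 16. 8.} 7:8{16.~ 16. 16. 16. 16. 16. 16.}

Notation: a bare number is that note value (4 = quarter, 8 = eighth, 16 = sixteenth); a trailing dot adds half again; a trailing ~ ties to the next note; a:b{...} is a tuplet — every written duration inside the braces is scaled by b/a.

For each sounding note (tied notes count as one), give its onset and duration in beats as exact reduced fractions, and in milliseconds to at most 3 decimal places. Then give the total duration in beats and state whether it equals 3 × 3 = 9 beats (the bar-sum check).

1) 0.0ms=0b +1011.236ms=3/2b
2) 1011.236ms=3/2b +1011.236ms=3/2b
3) 2022.472ms=3b +808.989ms=6/5b
4) 2831.461ms=21/5b +404.494ms=3/5b
5) 3235.955ms=24/5b +202.247ms=3/10b
6) 3438.202ms=51/10b +202.247ms=3/10b
7) 3640.449ms=27/5b +404.494ms=3/5b
8) 4044.944ms=6b +577.849ms=6/7b
9) 4622.793ms=48/7b +288.925ms=3/7b
10) 4911.717ms=51/7b +288.925ms=3/7b
11) 5200.642ms=54/7b +288.925ms=3/7b
12) 5489.567ms=57/7b +288.925ms=3/7b
13) 5778.491ms=60/7b +288.925ms=3/7b
Σ=9b of 9 (89bpm 3/4) — PASS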